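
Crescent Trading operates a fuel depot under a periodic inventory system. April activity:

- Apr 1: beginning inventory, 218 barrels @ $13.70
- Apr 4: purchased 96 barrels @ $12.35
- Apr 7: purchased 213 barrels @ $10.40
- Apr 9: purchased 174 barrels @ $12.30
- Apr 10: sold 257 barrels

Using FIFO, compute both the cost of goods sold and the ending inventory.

COGS = $3,468.25; ending inventory = $5,059.35

Apr 10, 257 sold [FIFO — oldest first]: 218 @ $13.70 + 39 @ $12.35 = $3,468.25
Ending inventory: 57 @ $12.35 + 213 @ $10.40 + 174 @ $12.30 = $5,059.35
Check: goods available $8,527.60 = COGS $3,468.25 + ending $5,059.35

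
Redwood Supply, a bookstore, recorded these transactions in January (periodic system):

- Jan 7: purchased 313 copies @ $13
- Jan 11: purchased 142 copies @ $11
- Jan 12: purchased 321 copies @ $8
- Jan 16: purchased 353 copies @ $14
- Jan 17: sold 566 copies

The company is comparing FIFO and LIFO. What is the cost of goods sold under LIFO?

FIFO COGS: 313 @ $13 + 142 @ $11 + 111 @ $8 = $6,519
LIFO COGS: 353 @ $14 + 213 @ $8 = $6,646

COGS = $6,646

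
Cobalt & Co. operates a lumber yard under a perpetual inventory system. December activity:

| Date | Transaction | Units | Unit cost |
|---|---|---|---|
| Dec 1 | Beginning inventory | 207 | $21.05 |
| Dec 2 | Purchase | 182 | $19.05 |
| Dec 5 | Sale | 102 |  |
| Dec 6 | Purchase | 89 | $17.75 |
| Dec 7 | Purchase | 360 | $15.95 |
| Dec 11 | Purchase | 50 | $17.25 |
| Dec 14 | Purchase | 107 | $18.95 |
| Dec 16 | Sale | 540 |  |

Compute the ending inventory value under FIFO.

Dec 5, 102 sold [FIFO — oldest first]: 102 @ $21.05 = $2,147.10
Dec 16, 540 sold [FIFO — oldest first]: 105 @ $21.05 + 182 @ $19.05 + 89 @ $17.75 + 164 @ $15.95 = $9,872.90
Total COGS = $2,147.10 + $9,872.90 = $12,020.00
Ending inventory: 196 @ $15.95 + 50 @ $17.25 + 107 @ $18.95 = $6,016.35

Ending inventory = $6,016.35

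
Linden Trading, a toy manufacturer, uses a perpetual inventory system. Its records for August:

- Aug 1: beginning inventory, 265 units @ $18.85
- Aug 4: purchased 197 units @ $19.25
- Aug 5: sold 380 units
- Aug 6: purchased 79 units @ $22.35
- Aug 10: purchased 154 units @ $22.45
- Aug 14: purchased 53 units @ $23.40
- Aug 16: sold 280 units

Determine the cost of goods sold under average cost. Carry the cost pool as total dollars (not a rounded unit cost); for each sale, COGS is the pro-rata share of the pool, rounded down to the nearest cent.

After Aug 1: 265 on hand, pool $4,995.25 (≈ $18.8500 each)
After Aug 4: 462 on hand, pool $8,787.50 (≈ $19.0206 each)
Aug 5, sell 380: 380/462 × $8,787.50 → $7,227.81
After Aug 6: 161 on hand, pool $3,325.34 (≈ $20.6543 each)
After Aug 10: 315 on hand, pool $6,782.64 (≈ $21.5322 each)
After Aug 14: 368 on hand, pool $8,022.84 (≈ $21.8012 each)
Aug 16, sell 280: 280/368 × $8,022.84 → $6,104.33
Total COGS = $7,227.81 + $6,104.33 = $13,332.14
Ending inventory (cost pool remaining) = $1,918.51
Check: goods available $15,250.65 = COGS $13,332.14 + ending $1,918.51

COGS = $13,332.14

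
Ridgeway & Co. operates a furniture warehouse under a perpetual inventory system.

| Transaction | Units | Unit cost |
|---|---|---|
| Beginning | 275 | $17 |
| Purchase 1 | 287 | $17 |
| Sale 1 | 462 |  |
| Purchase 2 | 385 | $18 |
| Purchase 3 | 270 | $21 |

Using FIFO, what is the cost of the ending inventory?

Ending inventory = $14,300

Sale 1 (462) [FIFO — oldest first]: 275 @ $17 + 187 @ $17 = $7,854
Ending inventory: 100 @ $17 + 385 @ $18 + 270 @ $21 = $14,300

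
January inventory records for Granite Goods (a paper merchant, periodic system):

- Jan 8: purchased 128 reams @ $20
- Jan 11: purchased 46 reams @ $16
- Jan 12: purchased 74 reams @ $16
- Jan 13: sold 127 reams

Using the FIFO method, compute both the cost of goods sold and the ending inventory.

Jan 13, 127 sold [FIFO — oldest first]: 127 @ $20 = $2,540
Ending inventory: 1 @ $20 + 46 @ $16 + 74 @ $16 = $1,940
Check: goods available $4,480 = COGS $2,540 + ending $1,940

COGS = $2,540; ending inventory = $1,940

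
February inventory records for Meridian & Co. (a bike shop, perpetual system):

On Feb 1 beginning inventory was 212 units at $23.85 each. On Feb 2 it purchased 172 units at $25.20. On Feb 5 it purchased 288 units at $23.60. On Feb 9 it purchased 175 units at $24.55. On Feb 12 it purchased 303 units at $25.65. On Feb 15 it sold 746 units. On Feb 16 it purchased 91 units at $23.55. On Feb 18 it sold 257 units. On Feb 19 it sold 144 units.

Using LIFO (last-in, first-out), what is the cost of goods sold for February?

COGS = $28,156.75

Feb 15, 746 sold [LIFO — newest first]: 303 @ $25.65 + 175 @ $24.55 + 268 @ $23.60 = $18,393.00
Feb 18, 257 sold [LIFO — newest first]: 91 @ $23.55 + 20 @ $23.60 + 146 @ $25.20 = $6,294.25
Feb 19, 144 sold [LIFO — newest first]: 26 @ $25.20 + 118 @ $23.85 = $3,469.50
Total COGS = $18,393.00 + $6,294.25 + $3,469.50 = $28,156.75
Ending inventory: 94 @ $23.85 = $2,241.90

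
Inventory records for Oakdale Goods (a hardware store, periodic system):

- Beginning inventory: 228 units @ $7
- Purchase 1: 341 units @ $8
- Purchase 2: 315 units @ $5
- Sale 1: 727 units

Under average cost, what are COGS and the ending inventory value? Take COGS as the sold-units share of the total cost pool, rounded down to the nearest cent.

COGS = $4,851.32; ending inventory = $1,047.68

Sale 1, sell 727: 727/884 × $5,899.00 → $4,851.32
Ending inventory (cost pool remaining) = $1,047.68
Check: goods available $5,899.00 = COGS $4,851.32 + ending $1,047.68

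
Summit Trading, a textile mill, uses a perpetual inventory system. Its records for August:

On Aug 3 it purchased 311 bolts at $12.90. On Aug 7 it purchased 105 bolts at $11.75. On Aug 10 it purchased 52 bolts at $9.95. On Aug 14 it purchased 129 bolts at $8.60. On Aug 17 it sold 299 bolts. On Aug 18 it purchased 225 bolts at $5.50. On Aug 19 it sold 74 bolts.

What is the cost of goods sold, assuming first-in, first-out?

COGS = $4,740.40

Aug 17, 299 sold [FIFO — oldest first]: 299 @ $12.90 = $3,857.10
Aug 19, 74 sold [FIFO — oldest first]: 12 @ $12.90 + 62 @ $11.75 = $883.30
Total COGS = $3,857.10 + $883.30 = $4,740.40
Ending inventory: 43 @ $11.75 + 52 @ $9.95 + 129 @ $8.60 + 225 @ $5.50 = $3,369.55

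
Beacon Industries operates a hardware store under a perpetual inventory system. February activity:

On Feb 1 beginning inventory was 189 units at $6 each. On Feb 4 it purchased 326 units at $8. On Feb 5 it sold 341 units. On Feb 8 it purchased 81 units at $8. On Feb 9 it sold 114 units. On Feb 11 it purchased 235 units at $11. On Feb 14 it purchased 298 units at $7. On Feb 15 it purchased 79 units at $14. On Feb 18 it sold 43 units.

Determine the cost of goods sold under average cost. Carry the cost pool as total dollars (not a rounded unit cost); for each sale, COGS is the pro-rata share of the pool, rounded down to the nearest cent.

After Feb 1: 189 on hand, pool $1,134.00 (≈ $6.0000 each)
After Feb 4: 515 on hand, pool $3,742.00 (≈ $7.2660 each)
Feb 5, sell 341: 341/515 × $3,742.00 → $2,477.71
After Feb 8: 255 on hand, pool $1,912.29 (≈ $7.4992 each)
Feb 9, sell 114: 114/255 × $1,912.29 → $854.90
After Feb 11: 376 on hand, pool $3,642.39 (≈ $9.6872 each)
After Feb 14: 674 on hand, pool $5,728.39 (≈ $8.4991 each)
After Feb 15: 753 on hand, pool $6,834.39 (≈ $9.0762 each)
Feb 18, sell 43: 43/753 × $6,834.39 → $390.27
Total COGS = $2,477.71 + $854.90 + $390.27 = $3,722.88
Ending inventory (cost pool remaining) = $6,444.12
Check: goods available $10,167.00 = COGS $3,722.88 + ending $6,444.12

COGS = $3,722.88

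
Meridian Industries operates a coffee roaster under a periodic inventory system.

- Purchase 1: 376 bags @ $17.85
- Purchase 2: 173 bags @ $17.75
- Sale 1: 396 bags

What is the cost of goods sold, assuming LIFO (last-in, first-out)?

Sale 1 (396) [LIFO — newest first]: 173 @ $17.75 + 223 @ $17.85 = $7,051.30
Ending inventory: 153 @ $17.85 = $2,731.05
Check: goods available $9,782.35 = COGS $7,051.30 + ending $2,731.05

COGS = $7,051.30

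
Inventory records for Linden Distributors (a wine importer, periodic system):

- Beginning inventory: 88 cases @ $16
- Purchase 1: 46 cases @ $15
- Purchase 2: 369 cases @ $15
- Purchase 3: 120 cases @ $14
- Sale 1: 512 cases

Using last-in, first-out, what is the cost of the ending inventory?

Ending inventory = $1,753

Sale 1 (512) [LIFO — newest first]: 120 @ $14 + 369 @ $15 + 23 @ $15 = $7,560
Ending inventory: 88 @ $16 + 23 @ $15 = $1,753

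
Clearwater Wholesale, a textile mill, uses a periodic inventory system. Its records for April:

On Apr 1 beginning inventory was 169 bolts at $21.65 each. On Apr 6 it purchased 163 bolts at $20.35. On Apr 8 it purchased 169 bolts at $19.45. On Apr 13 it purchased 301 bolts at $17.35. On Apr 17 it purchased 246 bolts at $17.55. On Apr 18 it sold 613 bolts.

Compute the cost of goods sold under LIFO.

Apr 18, 613 sold [LIFO — newest first]: 246 @ $17.55 + 301 @ $17.35 + 66 @ $19.45 = $10,823.35
Ending inventory: 169 @ $21.65 + 163 @ $20.35 + 103 @ $19.45 = $8,979.25
Check: goods available $19,802.60 = COGS $10,823.35 + ending $8,979.25

COGS = $10,823.35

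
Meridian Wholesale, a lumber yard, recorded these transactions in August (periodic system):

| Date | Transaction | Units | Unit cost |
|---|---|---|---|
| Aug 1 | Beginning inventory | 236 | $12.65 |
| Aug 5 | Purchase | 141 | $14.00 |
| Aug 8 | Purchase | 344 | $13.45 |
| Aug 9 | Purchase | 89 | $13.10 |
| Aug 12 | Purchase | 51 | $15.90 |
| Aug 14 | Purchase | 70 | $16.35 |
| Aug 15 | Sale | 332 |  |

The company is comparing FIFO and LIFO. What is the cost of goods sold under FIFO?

COGS = $4,329.40

FIFO COGS: 236 @ $12.65 + 96 @ $14.00 = $4,329.40
LIFO COGS: 70 @ $16.35 + 51 @ $15.90 + 89 @ $13.10 + 122 @ $13.45 = $4,762.20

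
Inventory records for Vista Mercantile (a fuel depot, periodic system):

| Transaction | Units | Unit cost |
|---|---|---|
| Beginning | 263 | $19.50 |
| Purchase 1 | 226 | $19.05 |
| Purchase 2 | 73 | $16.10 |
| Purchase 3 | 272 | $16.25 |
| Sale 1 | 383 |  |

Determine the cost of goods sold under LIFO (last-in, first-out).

COGS = $6,319.20

Sale 1 (383) [LIFO — newest first]: 272 @ $16.25 + 73 @ $16.10 + 38 @ $19.05 = $6,319.20
Ending inventory: 263 @ $19.50 + 188 @ $19.05 = $8,709.90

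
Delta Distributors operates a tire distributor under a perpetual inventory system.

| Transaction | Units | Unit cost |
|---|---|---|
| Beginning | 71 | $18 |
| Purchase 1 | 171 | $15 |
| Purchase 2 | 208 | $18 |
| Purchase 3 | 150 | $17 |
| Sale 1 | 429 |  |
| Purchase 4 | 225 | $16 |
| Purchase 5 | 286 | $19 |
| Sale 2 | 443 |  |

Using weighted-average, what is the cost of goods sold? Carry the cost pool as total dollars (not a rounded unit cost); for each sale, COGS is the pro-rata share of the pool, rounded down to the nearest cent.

COGS = $14,992.68

After Beginning: 71 on hand, pool $1,278.00 (≈ $18.0000 each)
After Purchase 1: 242 on hand, pool $3,843.00 (≈ $15.8802 each)
After Purchase 2: 450 on hand, pool $7,587.00 (≈ $16.8600 each)
After Purchase 3: 600 on hand, pool $10,137.00 (≈ $16.8950 each)
Sale 1, sell 429: 429/600 × $10,137.00 → $7,247.95
After Purchase 4: 396 on hand, pool $6,489.05 (≈ $16.3865 each)
After Purchase 5: 682 on hand, pool $11,923.05 (≈ $17.4825 each)
Sale 2, sell 443: 443/682 × $11,923.05 → $7,744.73
Total COGS = $7,247.95 + $7,744.73 = $14,992.68
Ending inventory (cost pool remaining) = $4,178.32
Check: goods available $19,171.00 = COGS $14,992.68 + ending $4,178.32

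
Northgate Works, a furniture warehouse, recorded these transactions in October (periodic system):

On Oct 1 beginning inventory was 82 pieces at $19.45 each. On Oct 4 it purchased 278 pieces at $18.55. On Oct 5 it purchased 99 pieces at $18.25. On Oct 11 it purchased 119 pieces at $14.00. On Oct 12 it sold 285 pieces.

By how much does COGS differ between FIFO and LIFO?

$644.95

FIFO COGS: 82 @ $19.45 + 203 @ $18.55 = $5,360.55
LIFO COGS: 119 @ $14.00 + 99 @ $18.25 + 67 @ $18.55 = $4,715.60
Difference = |$5,360.55 − $4,715.60| = $644.95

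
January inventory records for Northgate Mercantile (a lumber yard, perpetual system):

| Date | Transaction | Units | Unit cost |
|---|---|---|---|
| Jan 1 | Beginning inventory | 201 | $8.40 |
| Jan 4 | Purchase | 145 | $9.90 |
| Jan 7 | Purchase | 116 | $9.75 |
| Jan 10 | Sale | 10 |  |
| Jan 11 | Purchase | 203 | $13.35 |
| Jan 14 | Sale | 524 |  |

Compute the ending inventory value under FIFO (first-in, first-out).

Jan 10, 10 sold [FIFO — oldest first]: 10 @ $8.40 = $84.00
Jan 14, 524 sold [FIFO — oldest first]: 191 @ $8.40 + 145 @ $9.90 + 116 @ $9.75 + 72 @ $13.35 = $5,132.10
Total COGS = $84.00 + $5,132.10 = $5,216.10
Ending inventory: 131 @ $13.35 = $1,748.85

Ending inventory = $1,748.85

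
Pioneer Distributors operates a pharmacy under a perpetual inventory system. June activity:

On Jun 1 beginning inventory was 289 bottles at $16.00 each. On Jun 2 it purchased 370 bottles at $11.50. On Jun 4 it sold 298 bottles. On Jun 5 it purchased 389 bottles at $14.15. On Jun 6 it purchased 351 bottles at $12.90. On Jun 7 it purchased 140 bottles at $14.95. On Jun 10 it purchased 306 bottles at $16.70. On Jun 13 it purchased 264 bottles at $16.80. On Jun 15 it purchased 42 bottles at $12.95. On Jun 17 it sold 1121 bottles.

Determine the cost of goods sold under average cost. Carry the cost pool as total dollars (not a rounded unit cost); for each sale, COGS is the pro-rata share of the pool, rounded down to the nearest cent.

COGS = $20,396.60

After Jun 1: 289 on hand, pool $4,624.00 (≈ $16.0000 each)
After Jun 2: 659 on hand, pool $8,879.00 (≈ $13.4734 each)
Jun 4, sell 298: 298/659 × $8,879.00 → $4,015.08
After Jun 5: 750 on hand, pool $10,368.27 (≈ $13.8244 each)
After Jun 6: 1101 on hand, pool $14,896.17 (≈ $13.5297 each)
After Jun 7: 1241 on hand, pool $16,989.17 (≈ $13.6899 each)
After Jun 10: 1547 on hand, pool $22,099.37 (≈ $14.2853 each)
After Jun 13: 1811 on hand, pool $26,534.57 (≈ $14.6519 each)
After Jun 15: 1853 on hand, pool $27,078.47 (≈ $14.6133 each)
Jun 17, sell 1121: 1121/1853 × $27,078.47 → $16,381.52
Total COGS = $4,015.08 + $16,381.52 = $20,396.60
Ending inventory (cost pool remaining) = $10,696.95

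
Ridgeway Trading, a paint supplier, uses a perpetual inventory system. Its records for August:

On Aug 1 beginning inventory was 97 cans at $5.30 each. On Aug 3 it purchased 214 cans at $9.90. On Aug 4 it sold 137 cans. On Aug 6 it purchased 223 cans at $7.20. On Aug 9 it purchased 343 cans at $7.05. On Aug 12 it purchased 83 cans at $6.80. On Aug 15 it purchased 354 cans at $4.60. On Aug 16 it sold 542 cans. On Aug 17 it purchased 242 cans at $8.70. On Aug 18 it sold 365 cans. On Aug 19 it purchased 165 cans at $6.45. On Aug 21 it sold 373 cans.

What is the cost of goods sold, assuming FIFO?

COGS = $9,745.35

Aug 4, 137 sold [FIFO — oldest first]: 97 @ $5.30 + 40 @ $9.90 = $910.10
Aug 16, 542 sold [FIFO — oldest first]: 174 @ $9.90 + 223 @ $7.20 + 145 @ $7.05 = $4,350.45
Aug 18, 365 sold [FIFO — oldest first]: 198 @ $7.05 + 83 @ $6.80 + 84 @ $4.60 = $2,346.70
Aug 21, 373 sold [FIFO — oldest first]: 270 @ $4.60 + 103 @ $8.70 = $2,138.10
Total COGS = $910.10 + $4,350.45 + $2,346.70 + $2,138.10 = $9,745.35
Ending inventory: 139 @ $8.70 + 165 @ $6.45 = $2,273.55
Check: goods available $12,018.90 = COGS $9,745.35 + ending $2,273.55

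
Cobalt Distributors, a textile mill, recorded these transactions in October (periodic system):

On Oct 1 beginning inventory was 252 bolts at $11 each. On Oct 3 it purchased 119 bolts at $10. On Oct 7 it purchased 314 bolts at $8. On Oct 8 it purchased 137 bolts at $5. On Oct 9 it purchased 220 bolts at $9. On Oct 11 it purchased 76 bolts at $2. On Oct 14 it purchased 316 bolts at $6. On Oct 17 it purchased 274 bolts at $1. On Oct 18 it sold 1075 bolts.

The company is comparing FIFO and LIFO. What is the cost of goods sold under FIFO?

FIFO COGS: 252 @ $11 + 119 @ $10 + 314 @ $8 + 137 @ $5 + 220 @ $9 + 33 @ $2 = $9,205
LIFO COGS: 274 @ $1 + 316 @ $6 + 76 @ $2 + 220 @ $9 + 137 @ $5 + 52 @ $8 = $5,403

COGS = $9,205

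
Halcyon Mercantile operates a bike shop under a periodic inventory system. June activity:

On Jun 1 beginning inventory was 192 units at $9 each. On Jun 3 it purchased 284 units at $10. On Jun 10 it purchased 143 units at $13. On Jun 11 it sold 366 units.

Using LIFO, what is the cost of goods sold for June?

Jun 11, 366 sold [LIFO — newest first]: 143 @ $13 + 223 @ $10 = $4,089
Ending inventory: 192 @ $9 + 61 @ $10 = $2,338
Check: goods available $6,427 = COGS $4,089 + ending $2,338

COGS = $4,089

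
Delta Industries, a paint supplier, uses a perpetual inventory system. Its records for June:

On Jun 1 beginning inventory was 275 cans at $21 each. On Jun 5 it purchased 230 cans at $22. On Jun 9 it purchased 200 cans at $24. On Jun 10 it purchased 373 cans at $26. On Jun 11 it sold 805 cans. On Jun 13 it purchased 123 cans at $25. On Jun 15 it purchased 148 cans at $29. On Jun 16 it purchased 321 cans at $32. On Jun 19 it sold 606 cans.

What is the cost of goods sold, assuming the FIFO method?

COGS = $34,684

Jun 11, 805 sold [FIFO — oldest first]: 275 @ $21 + 230 @ $22 + 200 @ $24 + 100 @ $26 = $18,235
Jun 19, 606 sold [FIFO — oldest first]: 273 @ $26 + 123 @ $25 + 148 @ $29 + 62 @ $32 = $16,449
Total COGS = $18,235 + $16,449 = $34,684
Ending inventory: 259 @ $32 = $8,288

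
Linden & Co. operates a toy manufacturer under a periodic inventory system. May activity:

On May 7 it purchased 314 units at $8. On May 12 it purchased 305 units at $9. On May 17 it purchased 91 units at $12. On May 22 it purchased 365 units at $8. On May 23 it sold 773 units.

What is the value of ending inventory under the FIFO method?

Ending inventory = $2,416

May 23, 773 sold [FIFO — oldest first]: 314 @ $8 + 305 @ $9 + 91 @ $12 + 63 @ $8 = $6,853
Ending inventory: 302 @ $8 = $2,416
Check: goods available $9,269 = COGS $6,853 + ending $2,416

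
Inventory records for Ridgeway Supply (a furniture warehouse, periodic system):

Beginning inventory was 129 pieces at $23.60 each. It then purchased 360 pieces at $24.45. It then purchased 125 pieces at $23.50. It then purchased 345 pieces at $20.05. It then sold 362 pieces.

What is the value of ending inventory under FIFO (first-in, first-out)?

Sale 1 (362) [FIFO — oldest first]: 129 @ $23.60 + 233 @ $24.45 = $8,741.25
Ending inventory: 127 @ $24.45 + 125 @ $23.50 + 345 @ $20.05 = $12,959.90
Check: goods available $21,701.15 = COGS $8,741.25 + ending $12,959.90

Ending inventory = $12,959.90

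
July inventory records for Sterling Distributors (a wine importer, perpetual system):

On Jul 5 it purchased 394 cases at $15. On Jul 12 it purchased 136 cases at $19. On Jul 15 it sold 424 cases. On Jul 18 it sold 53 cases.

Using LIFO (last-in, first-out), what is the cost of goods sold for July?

COGS = $7,699

Jul 15, 424 sold [LIFO — newest first]: 136 @ $19 + 288 @ $15 = $6,904
Jul 18, 53 sold [LIFO — newest first]: 53 @ $15 = $795
Total COGS = $6,904 + $795 = $7,699
Ending inventory: 53 @ $15 = $795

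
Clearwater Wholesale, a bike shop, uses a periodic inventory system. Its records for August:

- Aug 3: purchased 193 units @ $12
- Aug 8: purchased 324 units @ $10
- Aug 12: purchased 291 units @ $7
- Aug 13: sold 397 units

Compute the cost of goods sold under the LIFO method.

Aug 13, 397 sold [LIFO — newest first]: 291 @ $7 + 106 @ $10 = $3,097
Ending inventory: 193 @ $12 + 218 @ $10 = $4,496
Check: goods available $7,593 = COGS $3,097 + ending $4,496

COGS = $3,097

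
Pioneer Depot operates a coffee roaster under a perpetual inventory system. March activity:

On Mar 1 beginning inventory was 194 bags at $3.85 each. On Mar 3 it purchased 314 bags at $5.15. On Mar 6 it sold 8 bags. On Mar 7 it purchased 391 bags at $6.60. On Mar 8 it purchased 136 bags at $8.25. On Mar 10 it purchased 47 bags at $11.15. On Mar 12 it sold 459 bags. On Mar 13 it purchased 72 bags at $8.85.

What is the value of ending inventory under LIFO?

Mar 6, 8 sold [LIFO — newest first]: 8 @ $5.15 = $41.20
Mar 12, 459 sold [LIFO — newest first]: 47 @ $11.15 + 136 @ $8.25 + 276 @ $6.60 = $3,467.65
Total COGS = $41.20 + $3,467.65 = $3,508.85
Ending inventory: 194 @ $3.85 + 306 @ $5.15 + 115 @ $6.60 + 72 @ $8.85 = $3,719.00
Check: goods available $7,227.85 = COGS $3,508.85 + ending $3,719.00

Ending inventory = $3,719.00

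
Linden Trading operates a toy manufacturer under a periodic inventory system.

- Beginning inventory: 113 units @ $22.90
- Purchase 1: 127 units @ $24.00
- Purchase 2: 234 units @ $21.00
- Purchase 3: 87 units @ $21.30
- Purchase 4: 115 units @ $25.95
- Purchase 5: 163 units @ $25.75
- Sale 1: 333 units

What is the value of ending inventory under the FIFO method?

Sale 1 (333) [FIFO — oldest first]: 113 @ $22.90 + 127 @ $24.00 + 93 @ $21.00 = $7,588.70
Ending inventory: 141 @ $21.00 + 87 @ $21.30 + 115 @ $25.95 + 163 @ $25.75 = $11,995.60

Ending inventory = $11,995.60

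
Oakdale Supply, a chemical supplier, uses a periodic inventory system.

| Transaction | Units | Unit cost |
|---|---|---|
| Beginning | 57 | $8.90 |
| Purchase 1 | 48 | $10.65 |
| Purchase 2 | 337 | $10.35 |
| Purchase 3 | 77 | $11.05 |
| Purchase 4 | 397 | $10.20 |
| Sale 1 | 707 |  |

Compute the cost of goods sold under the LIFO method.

COGS = $7,311.80

Sale 1 (707) [LIFO — newest first]: 397 @ $10.20 + 77 @ $11.05 + 233 @ $10.35 = $7,311.80
Ending inventory: 57 @ $8.90 + 48 @ $10.65 + 104 @ $10.35 = $2,094.90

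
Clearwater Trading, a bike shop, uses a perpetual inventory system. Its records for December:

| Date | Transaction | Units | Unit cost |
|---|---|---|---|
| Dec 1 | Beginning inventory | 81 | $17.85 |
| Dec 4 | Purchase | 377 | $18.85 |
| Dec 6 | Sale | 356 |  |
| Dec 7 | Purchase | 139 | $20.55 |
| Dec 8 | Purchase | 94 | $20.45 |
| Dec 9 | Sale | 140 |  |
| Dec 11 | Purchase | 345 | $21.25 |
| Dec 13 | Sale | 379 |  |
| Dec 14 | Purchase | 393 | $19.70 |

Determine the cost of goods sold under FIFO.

COGS = $17,241.05

Dec 6, 356 sold [FIFO — oldest first]: 81 @ $17.85 + 275 @ $18.85 = $6,629.60
Dec 9, 140 sold [FIFO — oldest first]: 102 @ $18.85 + 38 @ $20.55 = $2,703.60
Dec 13, 379 sold [FIFO — oldest first]: 101 @ $20.55 + 94 @ $20.45 + 184 @ $21.25 = $7,907.85
Total COGS = $6,629.60 + $2,703.60 + $7,907.85 = $17,241.05
Ending inventory: 161 @ $21.25 + 393 @ $19.70 = $11,163.35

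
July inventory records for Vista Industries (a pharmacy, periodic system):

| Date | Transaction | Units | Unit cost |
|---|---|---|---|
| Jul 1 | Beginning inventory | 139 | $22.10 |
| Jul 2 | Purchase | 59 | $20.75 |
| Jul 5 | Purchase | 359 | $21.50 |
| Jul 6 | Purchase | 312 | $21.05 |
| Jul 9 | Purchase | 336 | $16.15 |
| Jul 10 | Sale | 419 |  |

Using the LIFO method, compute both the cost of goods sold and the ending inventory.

Jul 10, 419 sold [LIFO — newest first]: 336 @ $16.15 + 83 @ $21.05 = $7,173.55
Ending inventory: 139 @ $22.10 + 59 @ $20.75 + 359 @ $21.50 + 229 @ $21.05 = $16,835.10

COGS = $7,173.55; ending inventory = $16,835.10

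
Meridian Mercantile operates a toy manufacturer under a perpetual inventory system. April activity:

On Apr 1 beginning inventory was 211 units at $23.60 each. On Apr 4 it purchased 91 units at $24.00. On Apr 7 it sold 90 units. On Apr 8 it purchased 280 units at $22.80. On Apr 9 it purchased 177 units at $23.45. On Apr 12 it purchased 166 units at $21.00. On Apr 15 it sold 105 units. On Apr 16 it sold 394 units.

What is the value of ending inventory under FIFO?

Apr 7, 90 sold [FIFO — oldest first]: 90 @ $23.60 = $2,124.00
Apr 15, 105 sold [FIFO — oldest first]: 105 @ $23.60 = $2,478.00
Apr 16, 394 sold [FIFO — oldest first]: 16 @ $23.60 + 91 @ $24.00 + 280 @ $22.80 + 7 @ $23.45 = $9,109.75
Total COGS = $2,124.00 + $2,478.00 + $9,109.75 = $13,711.75
Ending inventory: 170 @ $23.45 + 166 @ $21.00 = $7,472.50
Check: goods available $21,184.25 = COGS $13,711.75 + ending $7,472.50

Ending inventory = $7,472.50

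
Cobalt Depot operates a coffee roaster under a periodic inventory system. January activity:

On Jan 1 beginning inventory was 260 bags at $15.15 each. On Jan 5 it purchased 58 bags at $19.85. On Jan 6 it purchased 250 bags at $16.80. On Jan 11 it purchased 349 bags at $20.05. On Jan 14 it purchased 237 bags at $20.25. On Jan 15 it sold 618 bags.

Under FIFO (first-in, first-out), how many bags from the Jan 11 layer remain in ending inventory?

299

Jan 15, 618 sold [FIFO — oldest first]: 260 @ $15.15 + 58 @ $19.85 + 250 @ $16.80 + 50 @ $20.05 = $10,292.80
Ending inventory: 299 @ $20.05 + 237 @ $20.25 = $10,794.20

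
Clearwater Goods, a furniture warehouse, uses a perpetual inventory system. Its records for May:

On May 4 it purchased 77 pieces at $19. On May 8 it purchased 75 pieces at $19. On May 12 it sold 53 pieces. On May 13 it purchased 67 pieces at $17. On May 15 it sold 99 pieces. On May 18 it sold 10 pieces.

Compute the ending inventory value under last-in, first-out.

May 12, 53 sold [LIFO — newest first]: 53 @ $19 = $1,007
May 15, 99 sold [LIFO — newest first]: 67 @ $17 + 22 @ $19 + 10 @ $19 = $1,747
May 18, 10 sold [LIFO — newest first]: 10 @ $19 = $190
Total COGS = $1,007 + $1,747 + $190 = $2,944
Ending inventory: 57 @ $19 = $1,083

Ending inventory = $1,083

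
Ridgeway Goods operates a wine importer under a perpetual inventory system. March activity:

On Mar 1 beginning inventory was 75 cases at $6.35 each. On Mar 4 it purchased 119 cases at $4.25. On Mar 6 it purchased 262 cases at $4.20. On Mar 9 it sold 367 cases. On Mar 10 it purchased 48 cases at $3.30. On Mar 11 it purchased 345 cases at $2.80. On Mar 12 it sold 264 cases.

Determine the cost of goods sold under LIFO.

Mar 9, 367 sold [LIFO — newest first]: 262 @ $4.20 + 105 @ $4.25 = $1,546.65
Mar 12, 264 sold [LIFO — newest first]: 264 @ $2.80 = $739.20
Total COGS = $1,546.65 + $739.20 = $2,285.85
Ending inventory: 75 @ $6.35 + 14 @ $4.25 + 48 @ $3.30 + 81 @ $2.80 = $920.95

COGS = $2,285.85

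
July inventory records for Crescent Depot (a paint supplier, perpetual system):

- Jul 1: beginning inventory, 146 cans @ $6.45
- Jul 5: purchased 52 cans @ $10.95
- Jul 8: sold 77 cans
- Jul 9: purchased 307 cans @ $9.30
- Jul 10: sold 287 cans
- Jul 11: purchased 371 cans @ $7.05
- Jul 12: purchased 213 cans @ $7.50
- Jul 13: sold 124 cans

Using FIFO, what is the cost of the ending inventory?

Ending inventory = $4,371.15

Jul 8, 77 sold [FIFO — oldest first]: 77 @ $6.45 = $496.65
Jul 10, 287 sold [FIFO — oldest first]: 69 @ $6.45 + 52 @ $10.95 + 166 @ $9.30 = $2,558.25
Jul 13, 124 sold [FIFO — oldest first]: 124 @ $9.30 = $1,153.20
Total COGS = $496.65 + $2,558.25 + $1,153.20 = $4,208.10
Ending inventory: 17 @ $9.30 + 371 @ $7.05 + 213 @ $7.50 = $4,371.15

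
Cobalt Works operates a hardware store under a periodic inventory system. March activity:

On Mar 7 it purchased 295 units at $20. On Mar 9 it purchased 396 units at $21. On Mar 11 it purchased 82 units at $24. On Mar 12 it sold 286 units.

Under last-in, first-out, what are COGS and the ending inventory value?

Mar 12, 286 sold [LIFO — newest first]: 82 @ $24 + 204 @ $21 = $6,252
Ending inventory: 295 @ $20 + 192 @ $21 = $9,932

COGS = $6,252; ending inventory = $9,932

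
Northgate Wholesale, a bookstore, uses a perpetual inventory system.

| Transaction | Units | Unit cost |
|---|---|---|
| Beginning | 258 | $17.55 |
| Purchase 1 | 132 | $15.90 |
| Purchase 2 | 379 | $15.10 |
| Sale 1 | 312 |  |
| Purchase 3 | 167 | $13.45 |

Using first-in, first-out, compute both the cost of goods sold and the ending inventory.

COGS = $5,386.50; ending inventory = $9,209.25

Sale 1 (312) [FIFO — oldest first]: 258 @ $17.55 + 54 @ $15.90 = $5,386.50
Ending inventory: 78 @ $15.90 + 379 @ $15.10 + 167 @ $13.45 = $9,209.25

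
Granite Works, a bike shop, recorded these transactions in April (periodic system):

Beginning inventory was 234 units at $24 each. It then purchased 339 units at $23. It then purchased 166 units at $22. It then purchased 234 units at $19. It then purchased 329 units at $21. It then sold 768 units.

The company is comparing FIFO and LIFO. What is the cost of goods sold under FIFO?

FIFO COGS: 234 @ $24 + 339 @ $23 + 166 @ $22 + 29 @ $19 = $17,616
LIFO COGS: 329 @ $21 + 234 @ $19 + 166 @ $22 + 39 @ $23 = $15,904

COGS = $17,616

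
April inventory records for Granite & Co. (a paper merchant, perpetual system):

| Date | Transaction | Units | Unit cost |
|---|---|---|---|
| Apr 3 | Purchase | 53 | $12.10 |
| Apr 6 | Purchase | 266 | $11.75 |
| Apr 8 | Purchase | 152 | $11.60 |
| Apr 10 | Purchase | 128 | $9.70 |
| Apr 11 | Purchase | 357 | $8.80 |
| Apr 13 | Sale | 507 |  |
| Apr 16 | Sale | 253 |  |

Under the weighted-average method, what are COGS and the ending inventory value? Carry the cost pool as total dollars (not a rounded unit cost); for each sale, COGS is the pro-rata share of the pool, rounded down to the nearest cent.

After Apr 3: 53 on hand, pool $641.30 (≈ $12.1000 each)
After Apr 6: 319 on hand, pool $3,766.80 (≈ $11.8082 each)
After Apr 8: 471 on hand, pool $5,530.00 (≈ $11.7410 each)
After Apr 10: 599 on hand, pool $6,771.60 (≈ $11.3048 each)
After Apr 11: 956 on hand, pool $9,913.20 (≈ $10.3695 each)
Apr 13, sell 507: 507/956 × $9,913.20 → $5,257.31
Apr 16, sell 253: 253/449 × $4,655.89 → $2,623.47
Total COGS = $5,257.31 + $2,623.47 = $7,880.78
Ending inventory (cost pool remaining) = $2,032.42

COGS = $7,880.78; ending inventory = $2,032.42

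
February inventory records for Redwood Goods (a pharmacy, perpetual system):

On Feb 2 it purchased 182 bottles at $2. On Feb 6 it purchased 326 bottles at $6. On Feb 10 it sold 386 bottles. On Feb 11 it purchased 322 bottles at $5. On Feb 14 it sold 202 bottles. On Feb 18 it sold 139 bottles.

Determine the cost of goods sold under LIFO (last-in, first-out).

COGS = $3,724

Feb 10, 386 sold [LIFO — newest first]: 326 @ $6 + 60 @ $2 = $2,076
Feb 14, 202 sold [LIFO — newest first]: 202 @ $5 = $1,010
Feb 18, 139 sold [LIFO — newest first]: 120 @ $5 + 19 @ $2 = $638
Total COGS = $2,076 + $1,010 + $638 = $3,724
Ending inventory: 103 @ $2 = $206
Check: goods available $3,930 = COGS $3,724 + ending $206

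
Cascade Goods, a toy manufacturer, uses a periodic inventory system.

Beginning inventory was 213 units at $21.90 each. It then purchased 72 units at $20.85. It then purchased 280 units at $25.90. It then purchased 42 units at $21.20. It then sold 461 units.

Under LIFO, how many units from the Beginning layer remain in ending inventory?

146

Sale 1 (461) [LIFO — newest first]: 42 @ $21.20 + 280 @ $25.90 + 72 @ $20.85 + 67 @ $21.90 = $11,110.90
Ending inventory: 146 @ $21.90 = $3,197.40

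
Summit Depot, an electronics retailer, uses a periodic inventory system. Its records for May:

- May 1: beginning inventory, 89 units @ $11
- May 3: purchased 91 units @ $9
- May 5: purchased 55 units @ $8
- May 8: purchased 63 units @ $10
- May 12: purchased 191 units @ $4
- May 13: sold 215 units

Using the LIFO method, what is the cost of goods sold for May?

May 13, 215 sold [LIFO — newest first]: 191 @ $4 + 24 @ $10 = $1,004
Ending inventory: 89 @ $11 + 91 @ $9 + 55 @ $8 + 39 @ $10 = $2,628

COGS = $1,004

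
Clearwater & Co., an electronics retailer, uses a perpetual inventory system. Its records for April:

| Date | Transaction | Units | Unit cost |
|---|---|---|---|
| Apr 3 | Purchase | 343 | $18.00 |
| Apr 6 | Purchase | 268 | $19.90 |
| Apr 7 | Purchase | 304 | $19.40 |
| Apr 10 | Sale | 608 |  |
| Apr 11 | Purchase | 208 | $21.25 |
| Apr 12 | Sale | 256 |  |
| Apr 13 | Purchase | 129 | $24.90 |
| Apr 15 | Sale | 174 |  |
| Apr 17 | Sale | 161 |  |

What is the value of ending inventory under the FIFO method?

Ending inventory = $1,319.70

Apr 10, 608 sold [FIFO — oldest first]: 343 @ $18.00 + 265 @ $19.90 = $11,447.50
Apr 12, 256 sold [FIFO — oldest first]: 3 @ $19.90 + 253 @ $19.40 = $4,967.90
Apr 15, 174 sold [FIFO — oldest first]: 51 @ $19.40 + 123 @ $21.25 = $3,603.15
Apr 17, 161 sold [FIFO — oldest first]: 85 @ $21.25 + 76 @ $24.90 = $3,698.65
Total COGS = $11,447.50 + $4,967.90 + $3,603.15 + $3,698.65 = $23,717.20
Ending inventory: 53 @ $24.90 = $1,319.70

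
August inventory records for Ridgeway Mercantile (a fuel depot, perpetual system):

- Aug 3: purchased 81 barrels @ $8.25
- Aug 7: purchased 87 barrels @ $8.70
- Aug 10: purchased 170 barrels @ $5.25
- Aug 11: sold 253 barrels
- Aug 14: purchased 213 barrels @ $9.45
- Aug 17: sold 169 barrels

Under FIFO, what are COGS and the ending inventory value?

Aug 11, 253 sold [FIFO — oldest first]: 81 @ $8.25 + 87 @ $8.70 + 85 @ $5.25 = $1,871.40
Aug 17, 169 sold [FIFO — oldest first]: 85 @ $5.25 + 84 @ $9.45 = $1,240.05
Total COGS = $1,871.40 + $1,240.05 = $3,111.45
Ending inventory: 129 @ $9.45 = $1,219.05

COGS = $3,111.45; ending inventory = $1,219.05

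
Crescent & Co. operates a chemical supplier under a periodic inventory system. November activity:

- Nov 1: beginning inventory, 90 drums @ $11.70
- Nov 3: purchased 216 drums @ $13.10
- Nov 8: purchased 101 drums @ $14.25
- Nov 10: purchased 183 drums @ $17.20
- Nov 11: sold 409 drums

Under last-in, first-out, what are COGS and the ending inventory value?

COGS = $6,224.35; ending inventory = $2,245.10

Nov 11, 409 sold [LIFO — newest first]: 183 @ $17.20 + 101 @ $14.25 + 125 @ $13.10 = $6,224.35
Ending inventory: 90 @ $11.70 + 91 @ $13.10 = $2,245.10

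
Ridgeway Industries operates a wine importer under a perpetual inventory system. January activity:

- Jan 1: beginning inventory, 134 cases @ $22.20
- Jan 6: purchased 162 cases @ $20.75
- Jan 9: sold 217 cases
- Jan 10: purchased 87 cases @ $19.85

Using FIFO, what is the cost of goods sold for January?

COGS = $4,697.05

Jan 9, 217 sold [FIFO — oldest first]: 134 @ $22.20 + 83 @ $20.75 = $4,697.05
Ending inventory: 79 @ $20.75 + 87 @ $19.85 = $3,366.20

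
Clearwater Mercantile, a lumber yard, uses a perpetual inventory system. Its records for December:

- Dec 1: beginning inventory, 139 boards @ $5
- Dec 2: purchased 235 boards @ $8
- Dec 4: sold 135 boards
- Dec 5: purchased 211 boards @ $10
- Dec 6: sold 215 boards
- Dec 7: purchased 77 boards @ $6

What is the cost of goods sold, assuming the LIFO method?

COGS = $3,222

Dec 4, 135 sold [LIFO — newest first]: 135 @ $8 = $1,080
Dec 6, 215 sold [LIFO — newest first]: 211 @ $10 + 4 @ $8 = $2,142
Total COGS = $1,080 + $2,142 = $3,222
Ending inventory: 139 @ $5 + 96 @ $8 + 77 @ $6 = $1,925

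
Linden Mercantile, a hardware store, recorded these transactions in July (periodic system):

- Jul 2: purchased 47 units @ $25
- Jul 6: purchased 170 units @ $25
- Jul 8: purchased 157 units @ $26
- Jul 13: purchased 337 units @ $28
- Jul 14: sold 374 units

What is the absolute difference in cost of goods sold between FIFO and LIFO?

FIFO COGS: 47 @ $25 + 170 @ $25 + 157 @ $26 = $9,507
LIFO COGS: 337 @ $28 + 37 @ $26 = $10,398
Difference = |$9,507 − $10,398| = $891

$891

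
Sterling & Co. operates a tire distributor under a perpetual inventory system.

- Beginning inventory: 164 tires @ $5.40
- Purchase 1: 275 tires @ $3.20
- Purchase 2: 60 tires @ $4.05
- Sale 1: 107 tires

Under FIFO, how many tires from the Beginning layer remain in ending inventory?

Sale 1 (107) [FIFO — oldest first]: 107 @ $5.40 = $577.80
Ending inventory: 57 @ $5.40 + 275 @ $3.20 + 60 @ $4.05 = $1,430.80

57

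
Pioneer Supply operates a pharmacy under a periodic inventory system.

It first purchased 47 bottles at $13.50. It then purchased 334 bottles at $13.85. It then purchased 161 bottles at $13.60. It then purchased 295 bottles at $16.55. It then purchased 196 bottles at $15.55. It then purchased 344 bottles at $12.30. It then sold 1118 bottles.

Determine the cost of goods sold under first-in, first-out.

Sale 1 (1118) [FIFO — oldest first]: 47 @ $13.50 + 334 @ $13.85 + 161 @ $13.60 + 295 @ $16.55 + 196 @ $15.55 + 85 @ $12.30 = $16,425.55
Ending inventory: 259 @ $12.30 = $3,185.70

COGS = $16,425.55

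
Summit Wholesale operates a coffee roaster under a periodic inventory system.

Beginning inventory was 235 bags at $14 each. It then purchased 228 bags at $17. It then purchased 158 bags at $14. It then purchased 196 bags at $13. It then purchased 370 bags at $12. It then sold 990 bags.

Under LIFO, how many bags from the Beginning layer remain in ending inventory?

197

Sale 1 (990) [LIFO — newest first]: 370 @ $12 + 196 @ $13 + 158 @ $14 + 228 @ $17 + 38 @ $14 = $13,608
Ending inventory: 197 @ $14 = $2,758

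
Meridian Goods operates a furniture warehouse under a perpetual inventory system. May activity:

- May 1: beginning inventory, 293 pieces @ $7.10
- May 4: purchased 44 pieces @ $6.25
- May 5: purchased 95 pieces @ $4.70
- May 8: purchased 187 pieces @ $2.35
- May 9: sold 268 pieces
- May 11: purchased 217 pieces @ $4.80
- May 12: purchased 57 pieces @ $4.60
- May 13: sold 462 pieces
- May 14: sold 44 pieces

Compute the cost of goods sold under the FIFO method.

COGS = $3,985.25

May 9, 268 sold [FIFO — oldest first]: 268 @ $7.10 = $1,902.80
May 13, 462 sold [FIFO — oldest first]: 25 @ $7.10 + 44 @ $6.25 + 95 @ $4.70 + 187 @ $2.35 + 111 @ $4.80 = $1,871.25
May 14, 44 sold [FIFO — oldest first]: 44 @ $4.80 = $211.20
Total COGS = $1,902.80 + $1,871.25 + $211.20 = $3,985.25
Ending inventory: 62 @ $4.80 + 57 @ $4.60 = $559.80
Check: goods available $4,545.05 = COGS $3,985.25 + ending $559.80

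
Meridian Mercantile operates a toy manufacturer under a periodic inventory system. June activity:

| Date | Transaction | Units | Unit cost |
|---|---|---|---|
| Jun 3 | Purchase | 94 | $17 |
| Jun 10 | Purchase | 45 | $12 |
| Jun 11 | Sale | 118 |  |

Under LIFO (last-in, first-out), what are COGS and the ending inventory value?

COGS = $1,781; ending inventory = $357

Jun 11, 118 sold [LIFO — newest first]: 45 @ $12 + 73 @ $17 = $1,781
Ending inventory: 21 @ $17 = $357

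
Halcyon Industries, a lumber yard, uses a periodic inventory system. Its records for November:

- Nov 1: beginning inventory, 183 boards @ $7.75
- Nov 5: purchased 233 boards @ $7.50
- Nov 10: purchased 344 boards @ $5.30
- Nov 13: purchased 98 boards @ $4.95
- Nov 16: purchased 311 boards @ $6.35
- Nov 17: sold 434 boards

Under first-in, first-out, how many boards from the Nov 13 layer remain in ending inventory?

98

Nov 17, 434 sold [FIFO — oldest first]: 183 @ $7.75 + 233 @ $7.50 + 18 @ $5.30 = $3,261.15
Ending inventory: 326 @ $5.30 + 98 @ $4.95 + 311 @ $6.35 = $4,187.75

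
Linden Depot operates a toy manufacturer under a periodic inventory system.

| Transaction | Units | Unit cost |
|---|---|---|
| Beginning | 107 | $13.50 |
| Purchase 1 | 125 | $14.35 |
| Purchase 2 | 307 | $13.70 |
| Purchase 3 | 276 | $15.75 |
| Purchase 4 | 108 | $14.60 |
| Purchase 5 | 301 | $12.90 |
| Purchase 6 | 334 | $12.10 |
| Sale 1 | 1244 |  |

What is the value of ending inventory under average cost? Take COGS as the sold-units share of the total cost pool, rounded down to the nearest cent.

Ending inventory = $4,291.25

Sale 1, sell 1244: 1244/1558 × $21,292.25 → $17,001.00
Ending inventory (cost pool remaining) = $4,291.25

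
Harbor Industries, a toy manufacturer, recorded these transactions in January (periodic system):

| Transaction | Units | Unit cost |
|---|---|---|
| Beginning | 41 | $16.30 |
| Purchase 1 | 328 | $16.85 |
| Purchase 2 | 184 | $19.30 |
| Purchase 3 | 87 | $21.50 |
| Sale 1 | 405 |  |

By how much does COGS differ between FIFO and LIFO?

FIFO COGS: 41 @ $16.30 + 328 @ $16.85 + 36 @ $19.30 = $6,889.90
LIFO COGS: 87 @ $21.50 + 184 @ $19.30 + 134 @ $16.85 = $7,679.60
Difference = |$6,889.90 − $7,679.60| = $789.70

$789.70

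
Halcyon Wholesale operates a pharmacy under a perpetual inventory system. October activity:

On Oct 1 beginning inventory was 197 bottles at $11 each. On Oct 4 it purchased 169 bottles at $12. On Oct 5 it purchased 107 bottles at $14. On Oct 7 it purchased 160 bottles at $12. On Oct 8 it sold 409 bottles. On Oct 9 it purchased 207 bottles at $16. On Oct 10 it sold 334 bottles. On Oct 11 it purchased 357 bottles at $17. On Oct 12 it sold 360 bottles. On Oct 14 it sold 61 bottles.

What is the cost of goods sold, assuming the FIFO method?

Oct 8, 409 sold [FIFO — oldest first]: 197 @ $11 + 169 @ $12 + 43 @ $14 = $4,797
Oct 10, 334 sold [FIFO — oldest first]: 64 @ $14 + 160 @ $12 + 110 @ $16 = $4,576
Oct 12, 360 sold [FIFO — oldest first]: 97 @ $16 + 263 @ $17 = $6,023
Oct 14, 61 sold [FIFO — oldest first]: 61 @ $17 = $1,037
Total COGS = $4,797 + $4,576 + $6,023 + $1,037 = $16,433
Ending inventory: 33 @ $17 = $561

COGS = $16,433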